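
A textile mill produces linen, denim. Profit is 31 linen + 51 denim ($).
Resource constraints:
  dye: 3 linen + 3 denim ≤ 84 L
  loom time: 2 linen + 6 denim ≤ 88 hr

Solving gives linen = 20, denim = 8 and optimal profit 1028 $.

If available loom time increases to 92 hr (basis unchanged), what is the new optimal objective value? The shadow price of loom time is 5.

Δb = 4, so new z* = 1028 + (5)·(4) = 1028 + 20 = 1048.

1048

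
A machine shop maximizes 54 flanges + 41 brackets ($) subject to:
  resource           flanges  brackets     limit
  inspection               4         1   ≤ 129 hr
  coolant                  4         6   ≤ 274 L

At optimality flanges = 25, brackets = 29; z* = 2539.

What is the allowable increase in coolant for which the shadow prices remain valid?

Binding constraints: inspection, coolant. The basis is B = [[4,1],[4,6]] with det 20.
Per unit increase in coolant, x* moves by d = (-0.05, 0.2).
The basis stays optimal until flanges reaches 0; allowable increase = 500 L.

500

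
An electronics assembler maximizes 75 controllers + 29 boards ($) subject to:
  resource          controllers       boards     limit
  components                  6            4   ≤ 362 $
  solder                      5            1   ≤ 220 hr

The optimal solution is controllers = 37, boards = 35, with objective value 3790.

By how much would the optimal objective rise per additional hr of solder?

9

Check each constraint at x*: components 362/362 (tight); solder 220/220 (tight).
The binding rows give the dual system: 6·y_components + 5·y_solder = 75 and 4·y_components + 1·y_solder = 29.
Solving: y_components = 5, y_solder = 9.
Shadow price of solder = 9.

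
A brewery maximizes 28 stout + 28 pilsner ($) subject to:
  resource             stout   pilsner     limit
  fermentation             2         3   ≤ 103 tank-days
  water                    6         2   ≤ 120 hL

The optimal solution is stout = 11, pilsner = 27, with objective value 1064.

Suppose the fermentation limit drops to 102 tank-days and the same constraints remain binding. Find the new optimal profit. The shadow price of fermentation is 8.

Δb = -1, so new z* = 1064 + (8)·(-1) = 1064 − 8 = 1056.

1056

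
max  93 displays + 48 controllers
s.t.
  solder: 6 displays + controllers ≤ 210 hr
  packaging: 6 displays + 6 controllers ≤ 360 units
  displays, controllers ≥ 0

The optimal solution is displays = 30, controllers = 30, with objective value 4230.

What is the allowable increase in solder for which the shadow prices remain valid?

150

Binding constraints: solder, packaging. The basis is B = [[6,1],[6,6]] with det 30.
Per unit increase in solder, x* moves by d = (0.2, -0.2).
The basis stays optimal until controllers reaches 0; allowable increase = 150 hr.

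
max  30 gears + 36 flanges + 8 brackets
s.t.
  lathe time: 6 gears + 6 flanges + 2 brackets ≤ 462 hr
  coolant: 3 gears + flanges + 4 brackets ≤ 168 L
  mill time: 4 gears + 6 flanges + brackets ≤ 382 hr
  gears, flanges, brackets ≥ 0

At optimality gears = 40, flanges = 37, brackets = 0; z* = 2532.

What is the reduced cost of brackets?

-1

Binding: lathe time and mill time. Non-binding: coolant (11 unused).
Slack constraints have shadow price 0 (complementary slackness).
The binding rows give the dual system: 6·y_lathe time + 4·y_mill time = 30 and 6·y_lathe time + 6·y_mill time = 36.
Solving: y_lathe time = 3, y_mill time = 3.
Reduced cost of brackets: c₃ − yᵀa₃ = 8 − (3·2 + 3·1) = 8 − 9 = -1.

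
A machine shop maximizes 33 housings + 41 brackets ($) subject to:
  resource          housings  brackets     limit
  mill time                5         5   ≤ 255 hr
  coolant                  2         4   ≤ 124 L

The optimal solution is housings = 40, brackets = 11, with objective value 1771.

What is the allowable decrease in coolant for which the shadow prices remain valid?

Binding constraints: mill time, coolant. The basis is B = [[5,5],[2,4]] with det 10.
Per unit decrease in coolant, x* moves by d = (0.5, -0.5).
The basis stays optimal until brackets reaches 0; allowable decrease = 22 L.

22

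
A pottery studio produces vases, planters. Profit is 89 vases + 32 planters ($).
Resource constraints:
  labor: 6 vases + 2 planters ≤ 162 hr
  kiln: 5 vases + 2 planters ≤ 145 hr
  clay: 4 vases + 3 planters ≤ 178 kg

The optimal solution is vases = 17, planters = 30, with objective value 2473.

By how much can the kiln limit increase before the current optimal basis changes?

Binding constraints: labor, kiln. The basis is B = [[6,2],[5,2]] with det 2.
Per unit increase in kiln, x* moves by d = (-1, 3).
The basis stays optimal until clay becomes binding; allowable increase = 4 hr.

4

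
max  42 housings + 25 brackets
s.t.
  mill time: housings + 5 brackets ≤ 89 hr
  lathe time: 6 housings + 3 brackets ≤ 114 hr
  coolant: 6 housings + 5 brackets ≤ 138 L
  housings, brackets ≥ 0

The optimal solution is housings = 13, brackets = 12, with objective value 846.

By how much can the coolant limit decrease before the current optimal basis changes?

24

Binding constraints: lathe time, coolant. The basis is B = [[6,3],[6,5]] with det 12.
Per unit decrease in coolant, x* moves by d = (0.25, -0.5).
The basis stays optimal until brackets reaches 0; allowable decrease = 24 L.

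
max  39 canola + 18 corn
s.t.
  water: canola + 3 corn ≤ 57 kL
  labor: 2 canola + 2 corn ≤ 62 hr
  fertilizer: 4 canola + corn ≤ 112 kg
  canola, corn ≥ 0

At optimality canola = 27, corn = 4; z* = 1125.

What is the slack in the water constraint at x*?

water used = 1·27 + 3·4 = 39; slack = 57 − 39 = 18.

18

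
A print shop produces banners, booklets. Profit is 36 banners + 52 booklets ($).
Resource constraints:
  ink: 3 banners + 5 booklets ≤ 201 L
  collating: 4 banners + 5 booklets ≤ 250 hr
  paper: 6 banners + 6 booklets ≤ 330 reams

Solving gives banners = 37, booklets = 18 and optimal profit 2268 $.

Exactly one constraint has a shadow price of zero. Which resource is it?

ink: 201/201 (binding)
collating: 238/250 (slack 12)
paper: 330/330 (binding)
By complementary slackness, a constraint with positive slack has shadow price 0 → collating.

collating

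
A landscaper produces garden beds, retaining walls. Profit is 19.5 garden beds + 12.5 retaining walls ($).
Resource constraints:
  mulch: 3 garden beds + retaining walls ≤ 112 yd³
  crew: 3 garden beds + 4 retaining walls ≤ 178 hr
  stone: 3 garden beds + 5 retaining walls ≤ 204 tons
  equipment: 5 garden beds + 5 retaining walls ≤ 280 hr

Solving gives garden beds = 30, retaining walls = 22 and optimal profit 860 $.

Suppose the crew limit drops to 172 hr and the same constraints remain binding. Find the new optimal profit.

Binding: mulch and crew. Non-binding: stone (4 unused), equipment (20 unused).
Slack constraints have shadow price 0 (complementary slackness).
From A_Bᵀ y = c: 3·y_mulch + 3·y_crew = 19.5; 1·y_mulch + 4·y_crew = 12.5.
→ y_mulch = 4.5 and y_crew = 2.
Δz = y_crew·Δb = 2 × (-6) = -12, so new z* = 860 − 12 = 848.

848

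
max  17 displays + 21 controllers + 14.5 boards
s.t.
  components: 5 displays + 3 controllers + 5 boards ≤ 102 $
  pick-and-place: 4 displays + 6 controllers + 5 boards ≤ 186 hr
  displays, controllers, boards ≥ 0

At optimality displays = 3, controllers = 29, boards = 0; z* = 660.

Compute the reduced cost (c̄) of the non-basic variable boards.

-5.5

At the optimum: components uses 102 of 102 (binding); pick-and-place uses 186 of 186 (binding).
From A_Bᵀ y = c: 5·y_components + 4·y_pick-and-place = 17; 3·y_components + 6·y_pick-and-place = 21.
This yields shadow prices y_components = 1, y_pick-and-place = 3.
Reduced cost of boards: c₃ − yᵀa₃ = 14.5 − (1·5 + 3·5) = 14.5 − 20 = -5.5.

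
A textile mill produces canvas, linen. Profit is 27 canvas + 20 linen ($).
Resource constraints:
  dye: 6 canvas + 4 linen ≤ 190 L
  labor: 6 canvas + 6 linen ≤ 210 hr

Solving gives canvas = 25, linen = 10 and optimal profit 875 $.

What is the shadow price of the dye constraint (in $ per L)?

Check each constraint at x*: dye 190/190 (tight); labor 210/210 (tight).
Dual feasibility on the basic columns requires 6·y_dye + 6·y_labor = 27, 4·y_dye + 6·y_labor = 20.
→ y_dye = 3.5 and y_labor = 1.
Shadow price of dye = 3.5.

3.5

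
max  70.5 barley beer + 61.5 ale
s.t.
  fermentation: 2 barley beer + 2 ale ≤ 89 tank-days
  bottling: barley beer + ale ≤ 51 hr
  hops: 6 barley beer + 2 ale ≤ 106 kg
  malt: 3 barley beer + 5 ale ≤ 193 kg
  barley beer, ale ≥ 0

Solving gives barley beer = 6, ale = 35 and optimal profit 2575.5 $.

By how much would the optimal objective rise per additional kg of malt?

9.5

Binding: hops and malt. Non-binding: fermentation (7 unused), bottling (10 unused).
By complementary slackness, y = 0 for the non-binding constraints.
From A_Bᵀ y = c: 6·y_hops + 3·y_malt = 70.5; 2·y_hops + 5·y_malt = 61.5.
This yields shadow prices y_hops = 7, y_malt = 9.5.
Shadow price of malt = 9.5.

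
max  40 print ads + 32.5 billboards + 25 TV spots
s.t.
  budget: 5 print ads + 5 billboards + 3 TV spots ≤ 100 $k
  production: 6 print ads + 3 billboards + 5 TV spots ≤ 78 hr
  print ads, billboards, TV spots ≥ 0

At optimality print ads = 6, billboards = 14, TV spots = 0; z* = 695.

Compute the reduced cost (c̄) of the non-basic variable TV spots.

Both budget and production are binding at x*.
Dual feasibility on the basic columns requires 5·y_budget + 6·y_production = 40, 5·y_budget + 3·y_production = 32.5.
Solving: y_budget = 5, y_production = 2.5.
Reduced cost of TV spots: c₃ − yᵀa₃ = 25 − (5·3 + 2.5·5) = 25 − 27.5 = -2.5.

-2.5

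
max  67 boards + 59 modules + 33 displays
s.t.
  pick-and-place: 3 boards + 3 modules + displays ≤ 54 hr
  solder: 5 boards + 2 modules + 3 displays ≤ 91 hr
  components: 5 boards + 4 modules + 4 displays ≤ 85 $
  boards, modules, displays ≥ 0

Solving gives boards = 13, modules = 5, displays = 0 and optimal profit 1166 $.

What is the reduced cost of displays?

-8

At the optimum: pick-and-place uses 54 of 54 (binding); solder uses 75 of 91 (slack = 16); components uses 85 of 85 (binding).
Since solder is not tight, its dual is 0.
Dual feasibility on the basic columns requires 3·y_pick-and-place + 5·y_components = 67, 3·y_pick-and-place + 4·y_components = 59.
Solving: y_pick-and-place = 9, y_components = 8.
Reduced cost of displays: c₃ − yᵀa₃ = 33 − (9·1 + 8·4) = 33 − 41 = -8.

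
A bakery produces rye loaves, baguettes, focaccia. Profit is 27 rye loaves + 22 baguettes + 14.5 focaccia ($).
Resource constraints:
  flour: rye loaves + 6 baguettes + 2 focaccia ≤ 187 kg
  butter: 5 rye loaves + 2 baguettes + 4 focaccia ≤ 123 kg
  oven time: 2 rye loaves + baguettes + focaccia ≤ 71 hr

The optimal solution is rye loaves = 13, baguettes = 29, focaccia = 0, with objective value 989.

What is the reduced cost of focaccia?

Binding: flour and butter. Non-binding: oven time (16 unused).
Slack constraints have shadow price 0 (complementary slackness).
The binding rows give the dual system: 1·y_flour + 5·y_butter = 27 and 6·y_flour + 2·y_butter = 22.
Solving: y_flour = 2, y_butter = 5.
Reduced cost of focaccia: c₃ − yᵀa₃ = 14.5 − (2·2 + 5·4) = 14.5 − 24 = -9.5.

-9.5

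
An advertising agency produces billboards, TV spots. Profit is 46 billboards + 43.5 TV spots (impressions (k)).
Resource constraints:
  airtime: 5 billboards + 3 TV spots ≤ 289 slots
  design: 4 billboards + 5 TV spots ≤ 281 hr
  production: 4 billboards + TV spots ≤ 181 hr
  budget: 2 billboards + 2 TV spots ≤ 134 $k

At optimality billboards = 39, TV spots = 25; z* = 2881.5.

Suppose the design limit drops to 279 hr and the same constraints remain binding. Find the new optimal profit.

At the optimum: airtime uses 270 of 289 (slack = 19); design uses 281 of 281 (binding); production uses 181 of 181 (binding); budget uses 128 of 134 (slack = 6).
By complementary slackness, y = 0 for the non-binding constraints.
From A_Bᵀ y = c: 4·y_design + 4·y_production = 46; 5·y_design + 1·y_production = 43.5.
This yields shadow prices y_design = 8, y_production = 3.5.
Δz = y_design·Δb = 8 × (-2) = -16, so new z* = 2881.5 − 16 = 2865.5.

2865.5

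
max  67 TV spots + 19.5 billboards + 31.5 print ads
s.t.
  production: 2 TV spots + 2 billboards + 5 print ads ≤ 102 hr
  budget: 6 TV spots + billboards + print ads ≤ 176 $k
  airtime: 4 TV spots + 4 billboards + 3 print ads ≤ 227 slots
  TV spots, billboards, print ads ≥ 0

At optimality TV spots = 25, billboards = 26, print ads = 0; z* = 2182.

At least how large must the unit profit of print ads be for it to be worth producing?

Check each constraint at x*: production 102/102 (tight); budget 176/176 (tight); airtime 204/227 (slack 23).
By complementary slackness, y = 0 for the non-binding constraint.
Dual feasibility on the basic columns requires 2·y_production + 6·y_budget = 67, 2·y_production + 1·y_budget = 19.5.
This yields shadow prices y_production = 5, y_budget = 9.5.
print ads enters the basis when its profit ≥ yᵀa₃ = 5·5 + 9.5·1 = 34.5.

34.5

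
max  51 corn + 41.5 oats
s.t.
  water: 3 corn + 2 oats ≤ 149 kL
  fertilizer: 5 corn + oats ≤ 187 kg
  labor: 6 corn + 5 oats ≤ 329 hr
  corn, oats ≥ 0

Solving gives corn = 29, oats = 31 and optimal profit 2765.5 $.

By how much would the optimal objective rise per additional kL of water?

Binding: water and labor. Non-binding: fertilizer (11 unused).
Slack constraints have shadow price 0 (complementary slackness).
The binding rows give the dual system: 3·y_water + 6·y_labor = 51 and 2·y_water + 5·y_labor = 41.5.
Solving: y_water = 2, y_labor = 7.5.
Shadow price of water = 2.

2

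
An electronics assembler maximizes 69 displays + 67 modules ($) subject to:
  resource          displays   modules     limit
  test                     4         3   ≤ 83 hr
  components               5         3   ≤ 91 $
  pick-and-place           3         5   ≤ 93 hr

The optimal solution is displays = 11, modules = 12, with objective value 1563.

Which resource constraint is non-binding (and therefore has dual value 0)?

test: 80/83 (slack 3)
components: 91/91 (binding)
pick-and-place: 93/93 (binding)
By complementary slackness, a constraint with positive slack has shadow price 0 → test.

test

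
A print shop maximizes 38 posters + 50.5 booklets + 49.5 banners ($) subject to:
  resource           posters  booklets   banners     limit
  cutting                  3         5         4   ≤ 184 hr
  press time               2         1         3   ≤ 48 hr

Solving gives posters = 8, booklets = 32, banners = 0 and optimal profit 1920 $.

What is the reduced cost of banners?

Check each constraint at x*: cutting 184/184 (tight); press time 48/48 (tight).
From A_Bᵀ y = c: 3·y_cutting + 2·y_press time = 38; 5·y_cutting + 1·y_press time = 50.5.
→ y_cutting = 9 and y_press time = 5.5.
Reduced cost of banners: c₃ − yᵀa₃ = 49.5 − (9·4 + 5.5·3) = 49.5 − 52.5 = -3.

-3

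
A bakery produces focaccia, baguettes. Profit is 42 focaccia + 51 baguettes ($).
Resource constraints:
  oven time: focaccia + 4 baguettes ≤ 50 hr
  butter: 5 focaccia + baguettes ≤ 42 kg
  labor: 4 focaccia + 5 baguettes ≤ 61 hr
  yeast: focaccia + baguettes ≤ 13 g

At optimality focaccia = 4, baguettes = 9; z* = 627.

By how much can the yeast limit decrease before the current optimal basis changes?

0.8

Binding constraints: labor, yeast. The basis is B = [[4,5],[1,1]] with det -1.
Per unit decrease in yeast, x* moves by d = (-5, 4).
The basis stays optimal until focaccia reaches 0; allowable decrease = 0.8 g.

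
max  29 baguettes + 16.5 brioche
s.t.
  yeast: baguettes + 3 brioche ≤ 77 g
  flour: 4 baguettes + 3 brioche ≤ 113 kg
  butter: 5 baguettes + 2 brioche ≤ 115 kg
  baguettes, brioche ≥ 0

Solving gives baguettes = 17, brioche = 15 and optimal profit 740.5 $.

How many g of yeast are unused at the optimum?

15

yeast used = 1·17 + 3·15 = 62; slack = 77 − 62 = 15.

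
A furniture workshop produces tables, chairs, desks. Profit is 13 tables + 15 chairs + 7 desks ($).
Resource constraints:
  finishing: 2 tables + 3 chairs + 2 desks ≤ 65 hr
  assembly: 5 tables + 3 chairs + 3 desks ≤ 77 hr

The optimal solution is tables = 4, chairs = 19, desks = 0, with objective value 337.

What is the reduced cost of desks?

Check each constraint at x*: finishing 65/65 (tight); assembly 77/77 (tight).
From A_Bᵀ y = c: 2·y_finishing + 5·y_assembly = 13; 3·y_finishing + 3·y_assembly = 15.
→ y_finishing = 4 and y_assembly = 1.
Reduced cost of desks: c₃ − yᵀa₃ = 7 − (4·2 + 1·3) = 7 − 11 = -4.

-4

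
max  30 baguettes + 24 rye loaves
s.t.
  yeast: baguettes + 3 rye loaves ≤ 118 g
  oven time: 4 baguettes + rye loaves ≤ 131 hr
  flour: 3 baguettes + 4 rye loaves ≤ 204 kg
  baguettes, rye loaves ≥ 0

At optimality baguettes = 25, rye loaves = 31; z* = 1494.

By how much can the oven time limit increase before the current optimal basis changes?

Binding constraints: yeast, oven time. The basis is B = [[1,3],[4,1]] with det -11.
Per unit increase in oven time, x* moves by d = (0.2727, -0.0909).
The basis stays optimal until flour becomes binding; allowable increase = 11 hr.

11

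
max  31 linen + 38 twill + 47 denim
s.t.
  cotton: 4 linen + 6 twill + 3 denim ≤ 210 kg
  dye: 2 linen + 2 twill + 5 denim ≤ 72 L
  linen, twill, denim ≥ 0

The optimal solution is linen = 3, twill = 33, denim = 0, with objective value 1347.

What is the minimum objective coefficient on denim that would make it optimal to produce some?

53

Check each constraint at x*: cotton 210/210 (tight); dye 72/72 (tight).
Dual feasibility on the basic columns requires 4·y_cotton + 2·y_dye = 31, 6·y_cotton + 2·y_dye = 38.
→ y_cotton = 3.5 and y_dye = 8.5.
denim enters the basis when its profit ≥ yᵀa₃ = 3.5·3 + 8.5·5 = 53.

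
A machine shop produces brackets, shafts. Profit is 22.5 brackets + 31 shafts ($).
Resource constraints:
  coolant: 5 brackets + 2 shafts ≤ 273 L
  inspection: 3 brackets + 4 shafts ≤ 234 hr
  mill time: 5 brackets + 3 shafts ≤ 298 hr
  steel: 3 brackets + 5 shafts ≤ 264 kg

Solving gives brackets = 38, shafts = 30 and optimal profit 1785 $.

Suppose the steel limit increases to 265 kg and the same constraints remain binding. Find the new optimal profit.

Binding: inspection and steel. Non-binding: coolant (23 unused), mill time (18 unused).
Slack constraints have shadow price 0 (complementary slackness).
The binding rows give the dual system: 3·y_inspection + 3·y_steel = 22.5 and 4·y_inspection + 5·y_steel = 31.
Solving: y_inspection = 6.5, y_steel = 1.
Δz = y_steel·Δb = 1 × (1) = 1, so new z* = 1785 + 1 = 1786.

1786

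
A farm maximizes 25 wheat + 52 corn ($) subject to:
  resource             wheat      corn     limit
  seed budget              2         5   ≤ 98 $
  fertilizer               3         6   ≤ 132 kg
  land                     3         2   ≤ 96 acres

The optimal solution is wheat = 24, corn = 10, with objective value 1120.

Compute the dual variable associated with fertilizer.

7

At the optimum: seed budget uses 98 of 98 (binding); fertilizer uses 132 of 132 (binding); land uses 92 of 96 (slack = 4).
By complementary slackness, y = 0 for the non-binding constraint.
Dual feasibility on the basic columns requires 2·y_seed budget + 3·y_fertilizer = 25, 5·y_seed budget + 6·y_fertilizer = 52.
Solving: y_seed budget = 2, y_fertilizer = 7.
Shadow price of fertilizer = 7.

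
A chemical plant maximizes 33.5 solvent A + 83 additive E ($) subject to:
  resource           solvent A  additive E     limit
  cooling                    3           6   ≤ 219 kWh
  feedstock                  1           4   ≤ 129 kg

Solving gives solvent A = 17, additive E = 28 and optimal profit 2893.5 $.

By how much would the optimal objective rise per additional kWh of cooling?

Check each constraint at x*: cooling 219/219 (tight); feedstock 129/129 (tight).
Dual feasibility on the basic columns requires 3·y_cooling + 1·y_feedstock = 33.5, 6·y_cooling + 4·y_feedstock = 83.
This yields shadow prices y_cooling = 8.5, y_feedstock = 8.
Shadow price of cooling = 8.5.

8.5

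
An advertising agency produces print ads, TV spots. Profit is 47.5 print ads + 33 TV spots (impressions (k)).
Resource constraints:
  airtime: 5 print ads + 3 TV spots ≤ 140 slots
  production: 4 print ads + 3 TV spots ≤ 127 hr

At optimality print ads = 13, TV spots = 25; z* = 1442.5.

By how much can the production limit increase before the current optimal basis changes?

Binding constraints: airtime, production. The basis is B = [[5,3],[4,3]] with det 3.
Per unit increase in production, x* moves by d = (-1, 1.6667).
The basis stays optimal until print ads reaches 0; allowable increase = 13 hr.

13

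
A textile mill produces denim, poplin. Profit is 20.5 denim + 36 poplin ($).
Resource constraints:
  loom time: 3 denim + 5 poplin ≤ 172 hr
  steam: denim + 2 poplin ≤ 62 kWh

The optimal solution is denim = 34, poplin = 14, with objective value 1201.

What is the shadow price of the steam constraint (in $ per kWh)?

Check each constraint at x*: loom time 172/172 (tight); steam 62/62 (tight).
The binding rows give the dual system: 3·y_loom time + 1·y_steam = 20.5 and 5·y_loom time + 2·y_steam = 36.
Solving: y_loom time = 5, y_steam = 5.5.
Shadow price of steam = 5.5.

5.5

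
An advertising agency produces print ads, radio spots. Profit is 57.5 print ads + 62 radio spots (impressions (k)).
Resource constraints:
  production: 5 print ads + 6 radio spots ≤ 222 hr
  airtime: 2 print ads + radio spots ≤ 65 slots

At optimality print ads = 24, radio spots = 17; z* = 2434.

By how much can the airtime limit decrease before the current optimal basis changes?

28

Binding constraints: production, airtime. The basis is B = [[5,6],[2,1]] with det -7.
Per unit decrease in airtime, x* moves by d = (-0.8571, 0.7143).
The basis stays optimal until print ads reaches 0; allowable decrease = 28 slots.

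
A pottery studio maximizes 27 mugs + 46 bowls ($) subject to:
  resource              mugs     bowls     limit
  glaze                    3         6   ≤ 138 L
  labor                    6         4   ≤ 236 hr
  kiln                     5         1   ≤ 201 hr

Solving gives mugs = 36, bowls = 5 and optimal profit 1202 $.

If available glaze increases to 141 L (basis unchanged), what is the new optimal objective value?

Binding: glaze and labor. Non-binding: kiln (16 unused).
Since kiln is not tight, its dual is 0.
The binding rows give the dual system: 3·y_glaze + 6·y_labor = 27 and 6·y_glaze + 4·y_labor = 46.
This yields shadow prices y_glaze = 7, y_labor = 1.
Δz = y_glaze·Δb = 7 × (3) = 21, so new z* = 1202 + 21 = 1223.

1223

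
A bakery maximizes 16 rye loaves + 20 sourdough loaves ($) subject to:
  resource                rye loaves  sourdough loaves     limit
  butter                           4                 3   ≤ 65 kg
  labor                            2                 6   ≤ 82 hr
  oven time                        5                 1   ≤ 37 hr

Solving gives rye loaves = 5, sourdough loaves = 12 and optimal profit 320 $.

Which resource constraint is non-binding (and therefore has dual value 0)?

butter: 56/65 (slack 9)
labor: 82/82 (binding)
oven time: 37/37 (binding)
By complementary slackness, a constraint with positive slack has shadow price 0 → butter.

butter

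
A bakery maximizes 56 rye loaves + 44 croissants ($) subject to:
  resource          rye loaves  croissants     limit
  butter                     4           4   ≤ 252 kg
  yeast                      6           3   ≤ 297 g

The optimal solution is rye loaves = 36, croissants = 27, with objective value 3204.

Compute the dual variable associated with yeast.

Check each constraint at x*: butter 252/252 (tight); yeast 297/297 (tight).
From A_Bᵀ y = c: 4·y_butter + 6·y_yeast = 56; 4·y_butter + 3·y_yeast = 44.
Solving: y_butter = 8, y_yeast = 4.
Shadow price of yeast = 4.

4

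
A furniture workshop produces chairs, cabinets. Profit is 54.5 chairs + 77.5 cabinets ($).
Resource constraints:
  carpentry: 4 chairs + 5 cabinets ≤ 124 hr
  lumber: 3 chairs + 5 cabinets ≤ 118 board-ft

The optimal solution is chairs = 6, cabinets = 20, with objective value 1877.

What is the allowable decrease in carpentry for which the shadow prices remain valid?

Binding constraints: carpentry, lumber. The basis is B = [[4,5],[3,5]] with det 5.
Per unit decrease in carpentry, x* moves by d = (-1, 0.6).
The basis stays optimal until chairs reaches 0; allowable decrease = 6 hr.

6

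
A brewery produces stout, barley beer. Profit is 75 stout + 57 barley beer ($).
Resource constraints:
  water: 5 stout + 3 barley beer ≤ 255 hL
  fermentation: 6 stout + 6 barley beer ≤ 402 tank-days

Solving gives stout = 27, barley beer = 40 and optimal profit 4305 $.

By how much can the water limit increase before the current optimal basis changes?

80

Binding constraints: water, fermentation. The basis is B = [[5,3],[6,6]] with det 12.
Per unit increase in water, x* moves by d = (0.5, -0.5).
The basis stays optimal until barley beer reaches 0; allowable increase = 80 hL.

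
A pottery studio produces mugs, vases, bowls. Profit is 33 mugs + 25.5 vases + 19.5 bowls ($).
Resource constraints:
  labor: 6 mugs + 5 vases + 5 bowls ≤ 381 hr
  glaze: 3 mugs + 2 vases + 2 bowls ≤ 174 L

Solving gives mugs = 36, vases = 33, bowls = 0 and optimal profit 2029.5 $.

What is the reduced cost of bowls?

Both labor and glaze are binding at x*.
The binding rows give the dual system: 6·y_labor + 3·y_glaze = 33 and 5·y_labor + 2·y_glaze = 25.5.
This yields shadow prices y_labor = 3.5, y_glaze = 4.
Reduced cost of bowls: c₃ − yᵀa₃ = 19.5 − (3.5·5 + 4·2) = 19.5 − 25.5 = -6.

-6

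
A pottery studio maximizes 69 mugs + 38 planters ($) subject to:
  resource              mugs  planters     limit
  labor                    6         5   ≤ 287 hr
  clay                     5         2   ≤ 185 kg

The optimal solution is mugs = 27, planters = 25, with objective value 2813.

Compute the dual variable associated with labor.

4

Check each constraint at x*: labor 287/287 (tight); clay 185/185 (tight).
The binding rows give the dual system: 6·y_labor + 5·y_clay = 69 and 5·y_labor + 2·y_clay = 38.
This yields shadow prices y_labor = 4, y_clay = 9.
Shadow price of labor = 4.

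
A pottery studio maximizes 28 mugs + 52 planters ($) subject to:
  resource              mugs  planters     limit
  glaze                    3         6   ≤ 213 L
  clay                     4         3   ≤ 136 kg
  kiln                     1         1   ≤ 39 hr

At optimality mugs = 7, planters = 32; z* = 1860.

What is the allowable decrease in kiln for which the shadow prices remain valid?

Binding constraints: glaze, kiln. The basis is B = [[3,6],[1,1]] with det -3.
Per unit decrease in kiln, x* moves by d = (-2, 1).
The basis stays optimal until mugs reaches 0; allowable decrease = 3.5 hr.

3.5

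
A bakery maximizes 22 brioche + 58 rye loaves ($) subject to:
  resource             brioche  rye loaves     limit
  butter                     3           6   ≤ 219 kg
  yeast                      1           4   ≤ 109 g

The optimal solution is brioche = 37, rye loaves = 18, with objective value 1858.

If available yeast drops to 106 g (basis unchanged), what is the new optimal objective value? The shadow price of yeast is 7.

1837

Δb = -3, so new z* = 1858 + (7)·(-3) = 1858 − 21 = 1837.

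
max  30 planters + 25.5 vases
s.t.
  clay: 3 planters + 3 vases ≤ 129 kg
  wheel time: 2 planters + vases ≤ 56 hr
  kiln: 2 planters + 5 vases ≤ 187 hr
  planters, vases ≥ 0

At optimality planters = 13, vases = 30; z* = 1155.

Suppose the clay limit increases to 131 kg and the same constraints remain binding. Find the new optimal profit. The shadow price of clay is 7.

1169

Δb = 2, so new z* = 1155 + (7)·(2) = 1155 + 14 = 1169.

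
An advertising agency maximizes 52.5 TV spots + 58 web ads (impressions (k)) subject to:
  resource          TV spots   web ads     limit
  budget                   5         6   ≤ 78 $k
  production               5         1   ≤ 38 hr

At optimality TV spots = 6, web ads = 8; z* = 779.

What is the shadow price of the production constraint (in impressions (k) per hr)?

1

Check each constraint at x*: budget 78/78 (tight); production 38/38 (tight).
The binding rows give the dual system: 5·y_budget + 5·y_production = 52.5 and 6·y_budget + 1·y_production = 58.
This yields shadow prices y_budget = 9.5, y_production = 1.
Shadow price of production = 1.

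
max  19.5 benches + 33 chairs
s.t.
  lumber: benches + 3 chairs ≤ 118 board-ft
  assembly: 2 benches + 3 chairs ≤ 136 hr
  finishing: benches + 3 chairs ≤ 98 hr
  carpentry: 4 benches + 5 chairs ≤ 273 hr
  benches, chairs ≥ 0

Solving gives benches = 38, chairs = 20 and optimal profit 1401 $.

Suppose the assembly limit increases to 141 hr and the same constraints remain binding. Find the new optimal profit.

Check each constraint at x*: lumber 98/118 (slack 20); assembly 136/136 (tight); finishing 98/98 (tight); carpentry 252/273 (slack 21).
Slack constraints have shadow price 0 (complementary slackness).
Dual feasibility on the basic columns requires 2·y_assembly + 1·y_finishing = 19.5, 3·y_assembly + 3·y_finishing = 33.
Solving: y_assembly = 8.5, y_finishing = 2.5.
Δz = y_assembly·Δb = 8.5 × (5) = 42.5, so new z* = 1401 + 42.5 = 1443.5.

1443.5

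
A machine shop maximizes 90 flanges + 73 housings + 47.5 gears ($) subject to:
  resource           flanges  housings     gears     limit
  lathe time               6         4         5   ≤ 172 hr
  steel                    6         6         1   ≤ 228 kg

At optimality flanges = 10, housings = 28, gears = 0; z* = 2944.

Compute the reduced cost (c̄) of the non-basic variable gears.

-1.5

At the optimum: lathe time uses 172 of 172 (binding); steel uses 228 of 228 (binding).
From A_Bᵀ y = c: 6·y_lathe time + 6·y_steel = 90; 4·y_lathe time + 6·y_steel = 73.
→ y_lathe time = 8.5 and y_steel = 6.5.
Reduced cost of gears: c₃ − yᵀa₃ = 47.5 − (8.5·5 + 6.5·1) = 47.5 − 49 = -1.5.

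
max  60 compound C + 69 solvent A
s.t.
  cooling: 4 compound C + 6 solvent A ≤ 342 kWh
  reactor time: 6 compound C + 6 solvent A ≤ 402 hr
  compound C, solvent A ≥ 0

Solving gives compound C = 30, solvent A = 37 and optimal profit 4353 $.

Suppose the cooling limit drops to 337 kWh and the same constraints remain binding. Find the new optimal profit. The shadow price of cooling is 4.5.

4330.5

Δb = -5, so new z* = 4353 + (4.5)·(-5) = 4353 − 22.5 = 4330.5.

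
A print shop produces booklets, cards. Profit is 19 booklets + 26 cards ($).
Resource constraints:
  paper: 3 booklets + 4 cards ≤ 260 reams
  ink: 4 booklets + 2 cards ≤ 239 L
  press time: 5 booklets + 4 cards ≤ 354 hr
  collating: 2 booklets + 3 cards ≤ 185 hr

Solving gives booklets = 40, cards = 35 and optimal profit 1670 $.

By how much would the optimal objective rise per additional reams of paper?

At the optimum: paper uses 260 of 260 (binding); ink uses 230 of 239 (slack = 9); press time uses 340 of 354 (slack = 14); collating uses 185 of 185 (binding).
Slack constraints have shadow price 0 (complementary slackness).
From A_Bᵀ y = c: 3·y_paper + 2·y_collating = 19; 4·y_paper + 3·y_collating = 26.
→ y_paper = 5 and y_collating = 2.
Shadow price of paper = 5.

5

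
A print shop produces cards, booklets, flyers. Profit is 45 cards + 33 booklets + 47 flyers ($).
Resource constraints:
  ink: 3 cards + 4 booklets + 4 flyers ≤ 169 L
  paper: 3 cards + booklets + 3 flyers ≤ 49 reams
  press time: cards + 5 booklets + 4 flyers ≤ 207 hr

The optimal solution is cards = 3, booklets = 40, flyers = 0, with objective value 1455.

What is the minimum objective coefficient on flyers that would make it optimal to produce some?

Binding: ink and paper. Non-binding: press time (4 unused).
Slack constraints have shadow price 0 (complementary slackness).
From A_Bᵀ y = c: 3·y_ink + 3·y_paper = 45; 4·y_ink + 1·y_paper = 33.
This yields shadow prices y_ink = 6, y_paper = 9.
flyers enters the basis when its profit ≥ yᵀa₃ = 6·4 + 9·3 = 51.

51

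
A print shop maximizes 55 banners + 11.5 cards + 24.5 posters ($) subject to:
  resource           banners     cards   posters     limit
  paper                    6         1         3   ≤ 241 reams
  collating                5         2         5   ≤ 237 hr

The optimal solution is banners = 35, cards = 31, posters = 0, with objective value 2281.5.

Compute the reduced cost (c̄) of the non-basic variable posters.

Check each constraint at x*: paper 241/241 (tight); collating 237/237 (tight).
The binding rows give the dual system: 6·y_paper + 5·y_collating = 55 and 1·y_paper + 2·y_collating = 11.5.
This yields shadow prices y_paper = 7.5, y_collating = 2.
Reduced cost of posters: c₃ − yᵀa₃ = 24.5 − (7.5·3 + 2·5) = 24.5 − 32.5 = -8.

-8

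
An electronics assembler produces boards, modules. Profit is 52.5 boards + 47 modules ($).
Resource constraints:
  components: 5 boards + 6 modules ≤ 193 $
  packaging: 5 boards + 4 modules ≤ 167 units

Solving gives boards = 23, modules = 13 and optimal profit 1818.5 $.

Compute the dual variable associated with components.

At the optimum: components uses 193 of 193 (binding); packaging uses 167 of 167 (binding).
From A_Bᵀ y = c: 5·y_components + 5·y_packaging = 52.5; 6·y_components + 4·y_packaging = 47.
This yields shadow prices y_components = 2.5, y_packaging = 8.
Shadow price of components = 2.5.

2.5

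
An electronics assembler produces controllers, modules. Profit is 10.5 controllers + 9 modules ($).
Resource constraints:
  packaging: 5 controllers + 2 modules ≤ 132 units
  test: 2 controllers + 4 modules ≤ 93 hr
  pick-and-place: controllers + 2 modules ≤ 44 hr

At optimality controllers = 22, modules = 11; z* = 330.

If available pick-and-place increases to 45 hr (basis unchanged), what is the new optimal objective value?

333

Check each constraint at x*: packaging 132/132 (tight); test 88/93 (slack 5); pick-and-place 44/44 (tight).
Slack constraints have shadow price 0 (complementary slackness).
From A_Bᵀ y = c: 5·y_packaging + 1·y_pick-and-place = 10.5; 2·y_packaging + 2·y_pick-and-place = 9.
This yields shadow prices y_packaging = 1.5, y_pick-and-place = 3.
Δz = y_pick-and-place·Δb = 3 × (1) = 3, so new z* = 330 + 3 = 333.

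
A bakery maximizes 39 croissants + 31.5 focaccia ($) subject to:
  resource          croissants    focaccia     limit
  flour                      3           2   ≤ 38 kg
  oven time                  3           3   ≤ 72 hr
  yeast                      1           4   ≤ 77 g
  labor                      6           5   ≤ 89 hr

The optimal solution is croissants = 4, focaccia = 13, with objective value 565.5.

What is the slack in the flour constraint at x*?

flour used = 3·4 + 2·13 = 38; slack = 38 − 38 = 0.

0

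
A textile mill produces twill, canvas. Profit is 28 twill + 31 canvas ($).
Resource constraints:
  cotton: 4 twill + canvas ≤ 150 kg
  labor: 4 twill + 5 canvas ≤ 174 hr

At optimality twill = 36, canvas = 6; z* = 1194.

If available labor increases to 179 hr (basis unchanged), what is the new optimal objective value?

1224

Check each constraint at x*: cotton 150/150 (tight); labor 174/174 (tight).
Dual feasibility on the basic columns requires 4·y_cotton + 4·y_labor = 28, 1·y_cotton + 5·y_labor = 31.
→ y_cotton = 1 and y_labor = 6.
Δz = y_labor·Δb = 6 × (5) = 30, so new z* = 1194 + 30 = 1224.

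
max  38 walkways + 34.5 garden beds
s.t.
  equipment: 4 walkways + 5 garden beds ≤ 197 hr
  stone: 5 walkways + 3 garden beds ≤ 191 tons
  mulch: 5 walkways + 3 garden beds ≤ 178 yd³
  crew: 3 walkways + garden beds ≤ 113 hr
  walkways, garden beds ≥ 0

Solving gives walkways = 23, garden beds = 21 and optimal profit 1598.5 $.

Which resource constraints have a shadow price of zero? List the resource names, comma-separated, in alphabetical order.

crew, stone

equipment: 197/197 (binding)
stone: 178/191 (slack 13)
mulch: 178/178 (binding)
crew: 90/113 (slack 23)
By complementary slackness, a constraint with positive slack has shadow price 0 → crew, stone.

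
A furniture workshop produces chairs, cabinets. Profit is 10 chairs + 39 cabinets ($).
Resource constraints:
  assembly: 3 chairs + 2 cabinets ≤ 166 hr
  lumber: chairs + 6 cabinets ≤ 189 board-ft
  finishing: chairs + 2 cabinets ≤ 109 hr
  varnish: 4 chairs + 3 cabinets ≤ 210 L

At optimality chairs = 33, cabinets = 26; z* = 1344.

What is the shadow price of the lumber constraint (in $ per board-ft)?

At the optimum: assembly uses 151 of 166 (slack = 15); lumber uses 189 of 189 (binding); finishing uses 85 of 109 (slack = 24); varnish uses 210 of 210 (binding).
By complementary slackness, y = 0 for the non-binding constraints.
The binding rows give the dual system: 1·y_lumber + 4·y_varnish = 10 and 6·y_lumber + 3·y_varnish = 39.
This yields shadow prices y_lumber = 6, y_varnish = 1.
Shadow price of lumber = 6.

6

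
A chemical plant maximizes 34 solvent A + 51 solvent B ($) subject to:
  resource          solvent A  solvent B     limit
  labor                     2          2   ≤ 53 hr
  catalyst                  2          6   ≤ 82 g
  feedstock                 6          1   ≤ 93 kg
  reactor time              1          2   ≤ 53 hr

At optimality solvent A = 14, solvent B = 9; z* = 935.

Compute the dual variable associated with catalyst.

8

At the optimum: labor uses 46 of 53 (slack = 7); catalyst uses 82 of 82 (binding); feedstock uses 93 of 93 (binding); reactor time uses 32 of 53 (slack = 21).
Since labor, reactor time are not tight, their duals are 0.
The binding rows give the dual system: 2·y_catalyst + 6·y_feedstock = 34 and 6·y_catalyst + 1·y_feedstock = 51.
→ y_catalyst = 8 and y_feedstock = 3.
Shadow price of catalyst = 8.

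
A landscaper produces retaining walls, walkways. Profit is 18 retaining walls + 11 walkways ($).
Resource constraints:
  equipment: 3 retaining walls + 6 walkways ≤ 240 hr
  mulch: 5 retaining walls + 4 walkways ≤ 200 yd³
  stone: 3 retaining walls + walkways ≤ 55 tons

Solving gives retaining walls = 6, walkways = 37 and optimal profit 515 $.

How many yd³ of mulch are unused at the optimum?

mulch used = 5·6 + 4·37 = 178; slack = 200 − 178 = 22.

22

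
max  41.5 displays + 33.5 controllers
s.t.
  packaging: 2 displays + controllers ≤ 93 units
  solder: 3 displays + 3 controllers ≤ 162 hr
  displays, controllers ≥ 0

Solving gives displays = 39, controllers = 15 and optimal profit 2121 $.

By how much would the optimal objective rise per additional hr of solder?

At the optimum: packaging uses 93 of 93 (binding); solder uses 162 of 162 (binding).
From A_Bᵀ y = c: 2·y_packaging + 3·y_solder = 41.5; 1·y_packaging + 3·y_solder = 33.5.
→ y_packaging = 8 and y_solder = 8.5.
Shadow price of solder = 8.5.

8.5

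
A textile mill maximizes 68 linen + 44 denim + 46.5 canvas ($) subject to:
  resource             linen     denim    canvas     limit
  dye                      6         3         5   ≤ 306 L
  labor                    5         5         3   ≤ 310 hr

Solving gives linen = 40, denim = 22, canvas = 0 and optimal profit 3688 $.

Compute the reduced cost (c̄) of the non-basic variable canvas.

At the optimum: dye uses 306 of 306 (binding); labor uses 310 of 310 (binding).
The binding rows give the dual system: 6·y_dye + 5·y_labor = 68 and 3·y_dye + 5·y_labor = 44.
Solving: y_dye = 8, y_labor = 4.
Reduced cost of canvas: c₃ − yᵀa₃ = 46.5 − (8·5 + 4·3) = 46.5 − 52 = -5.5.

-5.5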